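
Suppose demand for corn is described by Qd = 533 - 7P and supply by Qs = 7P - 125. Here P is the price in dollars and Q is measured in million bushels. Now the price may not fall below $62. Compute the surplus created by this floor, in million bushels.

210

Equilibrium: 533 - 7P = 7P - 125, so 658 = 14P and P* = 47, Q* = 204.
Since 62 > 47, the floor is binding.
At P = 62: Qd = 533 - 7·62 = 99 and Qs = 7·62 - 125 = 309.
Surplus = Qs - Qd = 309 - 99 = 210.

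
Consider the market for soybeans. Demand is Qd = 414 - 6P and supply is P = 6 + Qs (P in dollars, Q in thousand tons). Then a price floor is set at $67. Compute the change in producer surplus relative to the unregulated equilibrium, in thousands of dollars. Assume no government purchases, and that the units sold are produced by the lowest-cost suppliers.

Rearranging supply gives Qs = P - 6. Setting quantity demanded equal to quantity supplied, 414 - 6P = P - 6, gives P* = 60 and Q* = 54.
The floor of 67 is above the equilibrium price 60, so it binds.
At P = 67: Qd = 414 - 6·67 = 12 and Qs = 67 - 6 = 61.
Producer surplus without the control is ½ · (60 - 6) · 54 = 1458.
With the floor, 12 units are sold at 67. The supply price at Q = 12 is 18, so PS = ½ · [(67 - 6) + (67 - 18)] · 12 = 660.
Change in producer surplus = 660 - 1458 = -798.

-798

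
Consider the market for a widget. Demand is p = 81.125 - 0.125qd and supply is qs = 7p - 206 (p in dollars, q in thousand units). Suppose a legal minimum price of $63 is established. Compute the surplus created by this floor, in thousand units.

Rearranging demand gives qd = 649 - 8p. Equilibrium: 649 - 8p = 7p - 206, so 855 = 15p and p* = 57, q* = 193.
The floor of 63 is above the equilibrium price 57, so it binds.
At p = 63: qd = 649 - 8·63 = 145 and qs = 7·63 - 206 = 235.
Surplus = qs - qd = 235 - 145 = 90.

90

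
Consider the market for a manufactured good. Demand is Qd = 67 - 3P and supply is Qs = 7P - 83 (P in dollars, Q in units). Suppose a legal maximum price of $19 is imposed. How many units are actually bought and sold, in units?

In a free market, 67 - 3P = 7P - 83 gives the equilibrium P* = 15, Q* = 22.
Since 19 is above P* = 15, the ceiling does not bind and the free-market outcome prevails.

22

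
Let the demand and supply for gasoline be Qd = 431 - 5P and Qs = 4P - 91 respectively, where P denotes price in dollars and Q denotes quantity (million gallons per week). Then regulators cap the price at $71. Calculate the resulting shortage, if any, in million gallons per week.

0

Setting quantity demanded equal to quantity supplied, 431 - 5P = 4P - 91, gives P* = 58 and Q* = 141.
The ceiling of 71 is above the equilibrium price 58, so it is not binding; the market clears at P* = 58, Q* = 141.
Since the control does not bind, there is no shortage.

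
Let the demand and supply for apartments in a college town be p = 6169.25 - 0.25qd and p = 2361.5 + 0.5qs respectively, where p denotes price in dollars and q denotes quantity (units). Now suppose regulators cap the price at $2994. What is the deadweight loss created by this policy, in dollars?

Rearranging demand gives qd = 24677 - 4p; rearranging supply gives qs = 2p - 4723. Without the control the market clears where 24677 - 4p = 2p - 4723, i.e. p* = 4900 and q* = 5077.
Since 2994 < 4900, the ceiling is binding.
At p = 2994: qd = 24677 - 4·2994 = 12701 and qs = 2·2994 - 4723 = 1265.
Quantity traded falls to 1265. At q = 1265 the demand price is (24677 - 1265)/4 = 5853 and the supply price is (4723 + 1265)/2 = 2994.
Deadweight loss = ½ · (5853 - 2994) · (5077 - 1265) = ½ · 2859 · 3812 = 5449254.

5449254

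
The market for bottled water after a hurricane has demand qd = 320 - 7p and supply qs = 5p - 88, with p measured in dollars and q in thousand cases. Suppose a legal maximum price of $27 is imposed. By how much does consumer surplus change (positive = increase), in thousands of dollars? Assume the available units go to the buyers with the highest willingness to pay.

241.5

In a free market, 320 - 7p = 5p - 88 gives the equilibrium p* = 34, q* = 82.
Because the ceiling (27) lies below the market-clearing price, it is binding.
At p = 27: qd = 320 - 7·27 = 131 and qs = 5·27 - 88 = 47.
Consumer surplus without the control is ½ · (320/7 - 34) · 82 = 3362/7.
With the ceiling, 47 units are sold at 27 (assume they go to the highest-value buyers). The demand price at q = 47 is 39, so CS = ½ · [(320/7 - 27) + (39 - 27)] · 47 = 10105/14.
Change in consumer surplus = 10105/14 - 3362/7 = 241.5.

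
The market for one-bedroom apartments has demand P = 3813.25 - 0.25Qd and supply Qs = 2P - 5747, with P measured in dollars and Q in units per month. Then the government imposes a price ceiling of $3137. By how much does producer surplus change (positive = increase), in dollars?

-323070

Rearranging demand gives Qd = 15253 - 4P. In a free market, 15253 - 4P = 2P - 5747 gives the equilibrium P* = 3500, Q* = 1253.
The ceiling of 3137 is below the equilibrium price 3500, so it binds.
At P = 3137: Qd = 15253 - 4·3137 = 2705 and Qs = 2·3137 - 5747 = 527.
Producer surplus without the control is ½ · (3500 - 2873.5) · 1253 = 392502.25.
With the ceiling, producers sell 527 units at 3137, so PS = ½ · (3137 - 2873.5) · 527 = 69432.25.
Change in producer surplus = 69432.25 - 392502.25 = -323070.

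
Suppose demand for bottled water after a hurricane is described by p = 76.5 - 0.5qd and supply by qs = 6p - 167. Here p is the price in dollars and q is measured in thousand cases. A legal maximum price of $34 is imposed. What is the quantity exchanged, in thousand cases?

Rearranging demand gives qd = 153 - 2p. Equilibrium: 153 - 2p = 6p - 167, so 320 = 8p and p* = 40, q* = 73.
Since 34 < 40, the ceiling is binding.
At p = 34: qd = 153 - 2·34 = 85 and qs = 6·34 - 167 = 37.
The quantity actually transacted is the short side, supply: 37.

37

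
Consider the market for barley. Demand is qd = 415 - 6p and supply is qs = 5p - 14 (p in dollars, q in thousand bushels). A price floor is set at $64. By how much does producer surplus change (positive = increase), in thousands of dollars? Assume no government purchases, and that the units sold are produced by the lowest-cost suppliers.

-1475

Without the control the market clears where 415 - 6p = 5p - 14, i.e. p* = 39 and q* = 181.
Because the floor (64) lies above the market-clearing price, it is binding.
At p = 64: qd = 415 - 6·64 = 31 and qs = 5·64 - 14 = 306.
Producer surplus without the control is ½ · (39 - 2.8) · 181 = 3276.1.
With the floor, 31 units are sold at 64. The supply price at q = 31 is 9, so PS = ½ · [(64 - 2.8) + (64 - 9)] · 31 = 1801.1.
Change in producer surplus = 1801.1 - 3276.1 = -1475.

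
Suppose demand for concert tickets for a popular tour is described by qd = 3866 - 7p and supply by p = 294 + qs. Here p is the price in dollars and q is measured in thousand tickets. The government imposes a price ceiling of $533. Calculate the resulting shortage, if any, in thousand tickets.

Rearranging supply gives qs = p - 294. Equilibrium: 3866 - 7p = p - 294, so 4160 = 8p and p* = 520, q* = 226.
Since 533 is above p* = 520, the ceiling does not bind and the free-market outcome prevails.
Since the control does not bind, there is no shortage.

0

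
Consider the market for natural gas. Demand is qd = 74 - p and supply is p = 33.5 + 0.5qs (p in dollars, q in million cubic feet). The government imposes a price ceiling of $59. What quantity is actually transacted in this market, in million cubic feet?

Rearranging supply gives qs = 2p - 67. In a free market, 74 - p = 2p - 67 gives the equilibrium p* = 47, q* = 27.
Since 59 is above p* = 47, the ceiling does not bind and the free-market outcome prevails.

27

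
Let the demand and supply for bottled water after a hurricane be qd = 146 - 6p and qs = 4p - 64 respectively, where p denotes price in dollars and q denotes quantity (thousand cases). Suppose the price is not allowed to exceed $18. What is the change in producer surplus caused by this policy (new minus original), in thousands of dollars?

-42

Equilibrium: 146 - 6p = 4p - 64, so 210 = 10p and p* = 21, q* = 20.
Because the ceiling (18) lies below the market-clearing price, it is binding.
At p = 18: qd = 146 - 6·18 = 38 and qs = 4·18 - 64 = 8.
Producer surplus without the control is ½ · (21 - 16) · 20 = 50.
With the ceiling, producers sell 8 units at 18, so PS = ½ · (18 - 16) · 8 = 8.
Change in producer surplus = 8 - 50 = -42.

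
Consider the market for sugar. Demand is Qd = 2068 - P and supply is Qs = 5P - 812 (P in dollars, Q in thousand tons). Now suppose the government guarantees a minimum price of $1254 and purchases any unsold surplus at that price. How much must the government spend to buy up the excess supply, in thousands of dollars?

In a free market, 2068 - P = 5P - 812 gives the equilibrium P* = 480, Q* = 1588.
Because the floor (1254) lies above the market-clearing price, it is binding.
At P = 1254: Qd = 2068 - 1254 = 814 and Qs = 5·1254 - 812 = 5458.
Surplus = Qs - Qd = 4644.
Government expenditure = surplus × support price = 4644 × 1254 = 5823576.

5823576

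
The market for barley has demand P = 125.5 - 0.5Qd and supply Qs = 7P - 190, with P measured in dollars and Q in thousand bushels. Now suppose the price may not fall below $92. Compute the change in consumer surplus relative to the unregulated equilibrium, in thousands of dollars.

-4730

Rearranging demand gives Qd = 251 - 2P. Without the control the market clears where 251 - 2P = 7P - 190, i.e. P* = 49 and Q* = 153.
The floor of 92 is above the equilibrium price 49, so it binds.
At P = 92: Qd = 251 - 2·92 = 67 and Qs = 7·92 - 190 = 454.
Consumer surplus without the control is ½ · (125.5 - 49) · 153 = 5852.25.
With the floor, consumers buy 67 units at 92, so CS = ½ · (125.5 - 92) · 67 = 1122.25.
Change in consumer surplus = 1122.25 - 5852.25 = -4730.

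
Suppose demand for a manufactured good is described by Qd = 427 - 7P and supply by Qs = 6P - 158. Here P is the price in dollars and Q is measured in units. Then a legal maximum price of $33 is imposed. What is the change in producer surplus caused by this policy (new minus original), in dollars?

-912

In a free market, 427 - 7P = 6P - 158 gives the equilibrium P* = 45, Q* = 112.
Because the ceiling (33) lies below the market-clearing price, it is binding.
At P = 33: Qd = 427 - 7·33 = 196 and Qs = 6·33 - 158 = 40.
Producer surplus without the control is ½ · (45 - 79/3) · 112 = 3136/3.
With the ceiling, producers sell 40 units at 33, so PS = ½ · (33 - 79/3) · 40 = 400/3.
Change in producer surplus = 400/3 - 3136/3 = -912.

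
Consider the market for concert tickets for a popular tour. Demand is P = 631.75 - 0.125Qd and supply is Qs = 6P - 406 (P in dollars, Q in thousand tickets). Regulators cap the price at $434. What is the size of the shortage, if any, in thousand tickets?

0

Rearranging demand gives Qd = 5054 - 8P. Equilibrium: 5054 - 8P = 6P - 406, so 5460 = 14P and P* = 390, Q* = 1934.
The ceiling of 434 is above the equilibrium price 390, so it is not binding; the market clears at P* = 390, Q* = 1934.
Since the control does not bind, there is no shortage.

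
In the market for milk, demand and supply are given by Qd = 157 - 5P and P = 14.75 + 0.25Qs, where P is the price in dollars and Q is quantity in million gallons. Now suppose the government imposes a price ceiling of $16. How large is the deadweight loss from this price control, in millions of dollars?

Rearranging supply gives Qs = 4P - 59. In a free market, 157 - 5P = 4P - 59 gives the equilibrium P* = 24, Q* = 37.
Since 16 < 24, the ceiling is binding.
At P = 16: Qd = 157 - 5·16 = 77 and Qs = 4·16 - 59 = 5.
Quantity traded falls to 5. At Q = 5 the demand price is (157 - 5)/5 = 30.4 and the supply price is (59 + 5)/4 = 16.
Deadweight loss = ½ · (30.4 - 16) · (37 - 5) = ½ · 14.4 · 32 = 230.4.

230.4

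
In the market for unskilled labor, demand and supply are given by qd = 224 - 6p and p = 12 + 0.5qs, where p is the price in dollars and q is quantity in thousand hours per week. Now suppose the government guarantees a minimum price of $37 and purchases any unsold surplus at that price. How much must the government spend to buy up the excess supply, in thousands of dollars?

1776

Rearranging supply gives qs = 2p - 24. Without the control the market clears where 224 - 6p = 2p - 24, i.e. p* = 31 and q* = 38.
The floor of 37 is above the equilibrium price 31, so it binds.
At p = 37: qd = 224 - 6·37 = 2 and qs = 2·37 - 24 = 50.
Surplus = qs - qd = 48.
Government expenditure = surplus × support price = 48 × 37 = 1776.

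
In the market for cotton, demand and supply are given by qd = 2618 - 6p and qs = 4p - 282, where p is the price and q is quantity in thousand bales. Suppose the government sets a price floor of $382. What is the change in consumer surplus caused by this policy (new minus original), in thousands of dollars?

Setting quantity demanded equal to quantity supplied, 2618 - 6p = 4p - 282, gives p* = 290 and q* = 878.
The floor of 382 is above the equilibrium price 290, so it binds.
At p = 382: qd = 2618 - 6·382 = 326 and qs = 4·382 - 282 = 1246.
Consumer surplus without the control is ½ · (1309/3 - 290) · 878 = 192721/3.
With the floor, consumers buy 326 units at 382, so CS = ½ · (1309/3 - 382) · 326 = 26569/3.
Change in consumer surplus = 26569/3 - 192721/3 = -55384.

-55384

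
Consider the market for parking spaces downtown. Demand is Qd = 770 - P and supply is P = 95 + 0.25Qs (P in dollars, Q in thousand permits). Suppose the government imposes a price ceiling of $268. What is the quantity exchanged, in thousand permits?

540

Rearranging supply gives Qs = 4P - 380. Equilibrium: 770 - P = 4P - 380, so 1150 = 5P and P* = 230, Q* = 540.
The ceiling of 268 is above the equilibrium price 230, so it is not binding; the market clears at P* = 230, Q* = 540.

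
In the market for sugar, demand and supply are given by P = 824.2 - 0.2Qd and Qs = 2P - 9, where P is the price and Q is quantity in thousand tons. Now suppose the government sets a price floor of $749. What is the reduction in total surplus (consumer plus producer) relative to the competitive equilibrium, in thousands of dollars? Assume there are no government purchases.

Rearranging demand gives Qd = 4121 - 5P. Setting quantity demanded equal to quantity supplied, 4121 - 5P = 2P - 9, gives P* = 590 and Q* = 1171.
The floor of 749 is above the equilibrium price 590, so it binds.
At P = 749: Qd = 4121 - 5·749 = 376 and Qs = 2·749 - 9 = 1489.
Quantity traded falls to 376. At Q = 376 the demand price is (4121 - 376)/5 = 749 and the supply price is (9 + 376)/2 = 192.5.
Deadweight loss = ½ · (749 - 192.5) · (1171 - 376) = ½ · 556.5 · 795 = 221208.75.

221208.75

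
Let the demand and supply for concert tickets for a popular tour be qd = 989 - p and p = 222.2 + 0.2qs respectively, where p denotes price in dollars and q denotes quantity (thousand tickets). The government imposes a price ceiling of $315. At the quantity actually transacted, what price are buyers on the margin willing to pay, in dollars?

Rearranging supply gives qs = 5p - 1111. Setting quantity demanded equal to quantity supplied, 989 - p = 5p - 1111, gives p* = 350 and q* = 639.
The ceiling of 315 is below the equilibrium price 350, so it binds.
At p = 315: qd = 989 - 315 = 674 and qs = 5·315 - 1111 = 464.
Only 464 units reach the market. On the demand curve, the marginal buyer's willingness to pay at q = 464 is (989 - 464) = 525.

525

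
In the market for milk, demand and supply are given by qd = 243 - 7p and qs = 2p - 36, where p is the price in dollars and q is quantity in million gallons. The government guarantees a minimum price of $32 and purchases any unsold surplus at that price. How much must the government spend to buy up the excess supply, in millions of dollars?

288

Equilibrium: 243 - 7p = 2p - 36, so 279 = 9p and p* = 31, q* = 26.
Because the floor (32) lies above the market-clearing price, it is binding.
At p = 32: qd = 243 - 7·32 = 19 and qs = 2·32 - 36 = 28.
Surplus = qs - qd = 9.
Government expenditure = surplus × support price = 9 × 32 = 288.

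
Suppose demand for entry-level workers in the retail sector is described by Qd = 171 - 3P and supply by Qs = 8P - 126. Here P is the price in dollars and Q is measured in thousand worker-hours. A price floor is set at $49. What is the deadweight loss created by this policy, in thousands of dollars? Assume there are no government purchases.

998.25

Without the control the market clears where 171 - 3P = 8P - 126, i.e. P* = 27 and Q* = 90.
The floor of 49 is above the equilibrium price 27, so it binds.
At P = 49: Qd = 171 - 3·49 = 24 and Qs = 8·49 - 126 = 266.
Quantity traded falls to 24. At Q = 24 the demand price is (171 - 24)/3 = 49 and the supply price is (126 + 24)/8 = 18.75.
Deadweight loss = ½ · (49 - 18.75) · (90 - 24) = ½ · 30.25 · 66 = 998.25.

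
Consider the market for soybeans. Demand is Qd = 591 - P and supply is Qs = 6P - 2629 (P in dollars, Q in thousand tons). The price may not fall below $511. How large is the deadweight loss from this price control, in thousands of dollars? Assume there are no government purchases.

1517.25

Without the control the market clears where 591 - P = 6P - 2629, i.e. P* = 460 and Q* = 131.
Since 511 > 460, the floor is binding.
At P = 511: Qd = 591 - 511 = 80 and Qs = 6·511 - 2629 = 437.
Quantity traded falls to 80. At Q = 80 the demand price is 591 - 80 = 511 and the supply price is (2629 + 80)/6 = 451.5.
Deadweight loss = ½ · (511 - 451.5) · (131 - 80) = ½ · 59.5 · 51 = 1517.25.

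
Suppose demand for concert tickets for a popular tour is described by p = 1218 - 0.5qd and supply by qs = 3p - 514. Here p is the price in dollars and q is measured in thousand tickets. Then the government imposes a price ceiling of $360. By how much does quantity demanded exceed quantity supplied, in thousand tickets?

1150

Rearranging demand gives qd = 2436 - 2p. In a free market, 2436 - 2p = 3p - 514 gives the equilibrium p* = 590, q* = 1256.
The ceiling of 360 is below the equilibrium price 590, so it binds.
At p = 360: qd = 2436 - 2·360 = 1716 and qs = 3·360 - 514 = 566.
Shortage = qd - qs = 1716 - 566 = 1150.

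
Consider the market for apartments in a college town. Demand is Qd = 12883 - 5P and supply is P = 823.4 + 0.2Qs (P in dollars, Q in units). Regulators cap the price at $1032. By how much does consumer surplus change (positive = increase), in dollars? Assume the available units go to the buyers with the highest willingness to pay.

-418836

Rearranging supply gives Qs = 5P - 4117. Setting quantity demanded equal to quantity supplied, 12883 - 5P = 5P - 4117, gives P* = 1700 and Q* = 4383.
Since 1032 < 1700, the ceiling is binding.
At P = 1032: Qd = 12883 - 5·1032 = 7723 and Qs = 5·1032 - 4117 = 1043.
Consumer surplus without the control is ½ · (2576.6 - 1700) · 4383 = 1921068.9.
With the ceiling, 1043 units are sold at 1032 (assume they go to the highest-value buyers). The demand price at Q = 1043 is 2368, so CS = ½ · [(2576.6 - 1032) + (2368 - 1032)] · 1043 = 1502232.9.
Change in consumer surplus = 1502232.9 - 1921068.9 = -418836.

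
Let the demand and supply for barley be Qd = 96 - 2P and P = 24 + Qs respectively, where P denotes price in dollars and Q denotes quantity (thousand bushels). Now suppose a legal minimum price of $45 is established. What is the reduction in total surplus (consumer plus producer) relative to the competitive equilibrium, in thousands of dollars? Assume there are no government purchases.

Rearranging supply gives Qs = P - 24. Equilibrium: 96 - 2P = P - 24, so 120 = 3P and P* = 40, Q* = 16.
Since 45 > 40, the floor is binding.
At P = 45: Qd = 96 - 2·45 = 6 and Qs = 45 - 24 = 21.
Quantity traded falls to 6. At Q = 6 the demand price is (96 - 6)/2 = 45 and the supply price is 24 + 6 = 30.
Deadweight loss = ½ · (45 - 30) · (16 - 6) = ½ · 15 · 10 = 75.

75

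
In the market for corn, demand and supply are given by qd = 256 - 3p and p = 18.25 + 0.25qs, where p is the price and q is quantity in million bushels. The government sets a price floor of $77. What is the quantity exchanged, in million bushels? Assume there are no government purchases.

25

Rearranging supply gives qs = 4p - 73. Equilibrium: 256 - 3p = 4p - 73, so 329 = 7p and p* = 47, q* = 115.
Because the floor (77) lies above the market-clearing price, it is binding.
At p = 77: qd = 256 - 3·77 = 25 and qs = 4·77 - 73 = 235.
The quantity actually transacted is the short side, demand: 25.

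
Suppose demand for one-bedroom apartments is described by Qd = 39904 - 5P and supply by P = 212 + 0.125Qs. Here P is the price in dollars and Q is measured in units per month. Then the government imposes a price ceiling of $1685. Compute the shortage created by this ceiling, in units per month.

19695

Rearranging supply gives Qs = 8P - 1696. In a free market, 39904 - 5P = 8P - 1696 gives the equilibrium P* = 3200, Q* = 23904.
Since 1685 < 3200, the ceiling is binding.
At P = 1685: Qd = 39904 - 5·1685 = 31479 and Qs = 8·1685 - 1696 = 11784.
Shortage = Qd - Qs = 31479 - 11784 = 19695.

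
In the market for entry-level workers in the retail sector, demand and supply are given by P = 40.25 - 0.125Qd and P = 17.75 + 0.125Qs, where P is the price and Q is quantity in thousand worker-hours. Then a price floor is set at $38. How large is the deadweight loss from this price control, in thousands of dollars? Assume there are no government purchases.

Rearranging demand gives Qd = 322 - 8P; rearranging supply gives Qs = 8P - 142. Setting quantity demanded equal to quantity supplied, 322 - 8P = 8P - 142, gives P* = 29 and Q* = 90.
The floor of 38 is above the equilibrium price 29, so it binds.
At P = 38: Qd = 322 - 8·38 = 18 and Qs = 8·38 - 142 = 162.
Quantity traded falls to 18. At Q = 18 the demand price is (322 - 18)/8 = 38 and the supply price is (142 + 18)/8 = 20.
Deadweight loss = ½ · (38 - 20) · (90 - 18) = ½ · 18 · 72 = 648.

648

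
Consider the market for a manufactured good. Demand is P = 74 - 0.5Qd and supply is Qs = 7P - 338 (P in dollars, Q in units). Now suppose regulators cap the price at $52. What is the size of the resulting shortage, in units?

Rearranging demand gives Qd = 148 - 2P. In a free market, 148 - 2P = 7P - 338 gives the equilibrium P* = 54, Q* = 40.
Because the ceiling (52) lies below the market-clearing price, it is binding.
At P = 52: Qd = 148 - 2·52 = 44 and Qs = 7·52 - 338 = 26.
Shortage = Qd - Qs = 44 - 26 = 18.

18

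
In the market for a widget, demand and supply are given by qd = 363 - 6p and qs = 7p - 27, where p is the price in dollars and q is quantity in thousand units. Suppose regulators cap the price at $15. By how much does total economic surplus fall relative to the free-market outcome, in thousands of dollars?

Setting quantity demanded equal to quantity supplied, 363 - 6p = 7p - 27, gives p* = 30 and q* = 183.
Because the ceiling (15) lies below the market-clearing price, it is binding.
At p = 15: qd = 363 - 6·15 = 273 and qs = 7·15 - 27 = 78.
Quantity traded falls to 78. At q = 78 the demand price is (363 - 78)/6 = 47.5 and the supply price is (27 + 78)/7 = 15.
Deadweight loss = ½ · (47.5 - 15) · (183 - 78) = ½ · 32.5 · 105 = 1706.25.

1706.25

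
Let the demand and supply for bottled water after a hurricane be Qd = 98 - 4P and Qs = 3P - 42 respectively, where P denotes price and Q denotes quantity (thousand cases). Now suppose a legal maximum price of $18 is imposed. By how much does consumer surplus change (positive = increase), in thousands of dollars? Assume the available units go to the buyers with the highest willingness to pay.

Equilibrium: 98 - 4P = 3P - 42, so 140 = 7P and P* = 20, Q* = 18.
Since 18 < 20, the ceiling is binding.
At P = 18: Qd = 98 - 4·18 = 26 and Qs = 3·18 - 42 = 12.
Consumer surplus without the control is ½ · (24.5 - 20) · 18 = 40.5.
With the ceiling, 12 units are sold at 18 (assume they go to the highest-value buyers). The demand price at Q = 12 is 21.5, so CS = ½ · [(24.5 - 18) + (21.5 - 18)] · 12 = 60.
Change in consumer surplus = 60 - 40.5 = 19.5.

19.5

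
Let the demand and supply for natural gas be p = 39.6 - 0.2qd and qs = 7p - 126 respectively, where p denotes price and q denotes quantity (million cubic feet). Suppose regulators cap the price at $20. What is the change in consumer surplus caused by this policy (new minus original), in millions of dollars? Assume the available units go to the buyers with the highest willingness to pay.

-142.1

Rearranging demand gives qd = 198 - 5p. In a free market, 198 - 5p = 7p - 126 gives the equilibrium p* = 27, q* = 63.
Since 20 < 27, the ceiling is binding.
At p = 20: qd = 198 - 5·20 = 98 and qs = 7·20 - 126 = 14.
Consumer surplus without the control is ½ · (39.6 - 27) · 63 = 396.9.
With the ceiling, 14 units are sold at 20 (assume they go to the highest-value buyers). The demand price at q = 14 is 36.8, so CS = ½ · [(39.6 - 20) + (36.8 - 20)] · 14 = 254.8.
Change in consumer surplus = 254.8 - 396.9 = -142.1.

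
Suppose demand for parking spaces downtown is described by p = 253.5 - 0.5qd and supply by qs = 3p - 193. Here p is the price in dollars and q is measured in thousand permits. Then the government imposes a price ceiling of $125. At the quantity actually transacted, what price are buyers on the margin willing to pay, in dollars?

Rearranging demand gives qd = 507 - 2p. Setting quantity demanded equal to quantity supplied, 507 - 2p = 3p - 193, gives p* = 140 and q* = 227.
Because the ceiling (125) lies below the market-clearing price, it is binding.
At p = 125: qd = 507 - 2·125 = 257 and qs = 3·125 - 193 = 182.
Only 182 units reach the market. On the demand curve, the marginal buyer's willingness to pay at q = 182 is (507 - 182)/2 = 162.5.

162.5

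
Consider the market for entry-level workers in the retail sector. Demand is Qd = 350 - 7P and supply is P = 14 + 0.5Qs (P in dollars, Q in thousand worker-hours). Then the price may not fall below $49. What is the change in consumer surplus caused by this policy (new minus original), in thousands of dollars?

Rearranging supply gives Qs = 2P - 28. Setting quantity demanded equal to quantity supplied, 350 - 7P = 2P - 28, gives P* = 42 and Q* = 56.
Since 49 > 42, the floor is binding.
At P = 49: Qd = 350 - 7·49 = 7 and Qs = 2·49 - 28 = 70.
Consumer surplus without the control is ½ · (50 - 42) · 56 = 224.
With the floor, consumers buy 7 units at 49, so CS = ½ · (50 - 49) · 7 = 3.5.
Change in consumer surplus = 3.5 - 224 = -220.5.

-220.5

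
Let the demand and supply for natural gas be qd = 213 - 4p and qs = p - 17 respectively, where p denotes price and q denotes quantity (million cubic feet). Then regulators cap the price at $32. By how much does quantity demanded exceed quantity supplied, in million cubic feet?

70

Setting quantity demanded equal to quantity supplied, 213 - 4p = p - 17, gives p* = 46 and q* = 29.
Since 32 < 46, the ceiling is binding.
At p = 32: qd = 213 - 4·32 = 85 and qs = 32 - 17 = 15.
Shortage = qd - qs = 85 - 15 = 70.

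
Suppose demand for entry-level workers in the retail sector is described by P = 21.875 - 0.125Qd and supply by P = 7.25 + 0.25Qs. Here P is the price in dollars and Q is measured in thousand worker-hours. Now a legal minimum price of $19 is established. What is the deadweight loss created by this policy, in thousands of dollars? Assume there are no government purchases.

Rearranging demand gives Qd = 175 - 8P; rearranging supply gives Qs = 4P - 29. Setting quantity demanded equal to quantity supplied, 175 - 8P = 4P - 29, gives P* = 17 and Q* = 39.
The floor of 19 is above the equilibrium price 17, so it binds.
At P = 19: Qd = 175 - 8·19 = 23 and Qs = 4·19 - 29 = 47.
Quantity traded falls to 23. At Q = 23 the demand price is (175 - 23)/8 = 19 and the supply price is (29 + 23)/4 = 13.
Deadweight loss = ½ · (19 - 13) · (39 - 23) = ½ · 6 · 16 = 48.

48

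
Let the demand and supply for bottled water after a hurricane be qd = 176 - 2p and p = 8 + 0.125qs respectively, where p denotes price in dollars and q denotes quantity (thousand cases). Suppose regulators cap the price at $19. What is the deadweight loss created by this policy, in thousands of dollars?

Rearranging supply gives qs = 8p - 64. In a free market, 176 - 2p = 8p - 64 gives the equilibrium p* = 24, q* = 128.
Because the ceiling (19) lies below the market-clearing price, it is binding.
At p = 19: qd = 176 - 2·19 = 138 and qs = 8·19 - 64 = 88.
Quantity traded falls to 88. At q = 88 the demand price is (176 - 88)/2 = 44 and the supply price is (64 + 88)/8 = 19.
Deadweight loss = ½ · (44 - 19) · (128 - 88) = ½ · 25 · 40 = 500.

500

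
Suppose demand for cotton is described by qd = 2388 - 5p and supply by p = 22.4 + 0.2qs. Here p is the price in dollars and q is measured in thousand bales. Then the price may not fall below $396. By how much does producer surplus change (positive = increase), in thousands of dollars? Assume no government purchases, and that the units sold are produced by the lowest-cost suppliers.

6278

Rearranging supply gives qs = 5p - 112. In a free market, 2388 - 5p = 5p - 112 gives the equilibrium p* = 250, q* = 1138.
Since 396 > 250, the floor is binding.
At p = 396: qd = 2388 - 5·396 = 408 and qs = 5·396 - 112 = 1868.
Producer surplus without the control is ½ · (250 - 22.4) · 1138 = 129504.4.
With the floor, 408 units are sold at 396. The supply price at q = 408 is 104, so PS = ½ · [(396 - 22.4) + (396 - 104)] · 408 = 135782.4.
Change in producer surplus = 135782.4 - 129504.4 = 6278.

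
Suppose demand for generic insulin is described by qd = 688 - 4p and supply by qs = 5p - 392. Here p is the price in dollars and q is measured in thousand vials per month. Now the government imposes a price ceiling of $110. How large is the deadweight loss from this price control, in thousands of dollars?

Equilibrium: 688 - 4p = 5p - 392, so 1080 = 9p and p* = 120, q* = 208.
Because the ceiling (110) lies below the market-clearing price, it is binding.
At p = 110: qd = 688 - 4·110 = 248 and qs = 5·110 - 392 = 158.
Quantity traded falls to 158. At q = 158 the demand price is (688 - 158)/4 = 132.5 and the supply price is (392 + 158)/5 = 110.
Deadweight loss = ½ · (132.5 - 110) · (208 - 158) = ½ · 22.5 · 50 = 562.5.

562.5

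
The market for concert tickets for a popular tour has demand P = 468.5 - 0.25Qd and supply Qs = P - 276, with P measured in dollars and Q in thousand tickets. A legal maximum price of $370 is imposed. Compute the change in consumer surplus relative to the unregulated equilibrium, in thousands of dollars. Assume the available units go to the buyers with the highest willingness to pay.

5190

Rearranging demand gives Qd = 1874 - 4P. Equilibrium: 1874 - 4P = P - 276, so 2150 = 5P and P* = 430, Q* = 154.
Since 370 < 430, the ceiling is binding.
At P = 370: Qd = 1874 - 4·370 = 394 and Qs = 370 - 276 = 94.
Consumer surplus without the control is ½ · (468.5 - 430) · 154 = 2964.5.
With the ceiling, 94 units are sold at 370 (assume they go to the highest-value buyers). The demand price at Q = 94 is 445, so CS = ½ · [(468.5 - 370) + (445 - 370)] · 94 = 8154.5.
Change in consumer surplus = 8154.5 - 2964.5 = 5190.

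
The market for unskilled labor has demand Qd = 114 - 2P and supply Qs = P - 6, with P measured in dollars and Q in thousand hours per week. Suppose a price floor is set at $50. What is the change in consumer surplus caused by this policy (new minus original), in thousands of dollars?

Equilibrium: 114 - 2P = P - 6, so 120 = 3P and P* = 40, Q* = 34.
Because the floor (50) lies above the market-clearing price, it is binding.
At P = 50: Qd = 114 - 2·50 = 14 and Qs = 50 - 6 = 44.
Consumer surplus without the control is ½ · (57 - 40) · 34 = 289.
With the floor, consumers buy 14 units at 50, so CS = ½ · (57 - 50) · 14 = 49.
Change in consumer surplus = 49 - 289 = -240.

-240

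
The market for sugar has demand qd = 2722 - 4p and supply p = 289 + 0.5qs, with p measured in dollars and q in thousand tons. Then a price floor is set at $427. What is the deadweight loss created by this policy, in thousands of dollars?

Rearranging supply gives qs = 2p - 578. Equilibrium: 2722 - 4p = 2p - 578, so 3300 = 6p and p* = 550, q* = 522.
Since 427 is below p* = 550, the floor does not bind and the free-market outcome prevails.
Since the control does not bind, no trades are prevented and deadweight loss is zero.

0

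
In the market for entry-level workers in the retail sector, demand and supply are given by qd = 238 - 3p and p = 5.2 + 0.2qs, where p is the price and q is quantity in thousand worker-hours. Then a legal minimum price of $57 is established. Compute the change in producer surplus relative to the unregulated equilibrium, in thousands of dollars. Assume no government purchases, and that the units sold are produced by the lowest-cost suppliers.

Rearranging supply gives qs = 5p - 26. Without the control the market clears where 238 - 3p = 5p - 26, i.e. p* = 33 and q* = 139.
Because the floor (57) lies above the market-clearing price, it is binding.
At p = 57: qd = 238 - 3·57 = 67 and qs = 5·57 - 26 = 259.
Producer surplus without the control is ½ · (33 - 5.2) · 139 = 1932.1.
With the floor, 67 units are sold at 57. The supply price at q = 67 is 18.6, so PS = ½ · [(57 - 5.2) + (57 - 18.6)] · 67 = 3021.7.
Change in producer surplus = 3021.7 - 1932.1 = 1089.6.

1089.6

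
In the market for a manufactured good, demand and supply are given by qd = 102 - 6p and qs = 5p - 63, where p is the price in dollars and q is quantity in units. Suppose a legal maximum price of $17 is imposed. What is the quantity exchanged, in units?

Without the control the market clears where 102 - 6p = 5p - 63, i.e. p* = 15 and q* = 12.
The ceiling of 17 is above the equilibrium price 15, so it is not binding; the market clears at p* = 15, q* = 12.

12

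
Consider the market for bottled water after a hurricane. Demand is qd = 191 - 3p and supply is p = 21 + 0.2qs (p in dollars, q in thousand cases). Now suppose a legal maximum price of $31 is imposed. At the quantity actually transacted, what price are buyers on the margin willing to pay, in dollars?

Rearranging supply gives qs = 5p - 105. Setting quantity demanded equal to quantity supplied, 191 - 3p = 5p - 105, gives p* = 37 and q* = 80.
Since 31 < 37, the ceiling is binding.
At p = 31: qd = 191 - 3·31 = 98 and qs = 5·31 - 105 = 50.
Only 50 units reach the market. On the demand curve, the marginal buyer's willingness to pay at q = 50 is (191 - 50)/3 = 47.

47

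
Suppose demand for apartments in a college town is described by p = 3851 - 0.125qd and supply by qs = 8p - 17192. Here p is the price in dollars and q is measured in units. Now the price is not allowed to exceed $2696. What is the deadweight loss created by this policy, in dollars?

Rearranging demand gives qd = 30808 - 8p. Setting quantity demanded equal to quantity supplied, 30808 - 8p = 8p - 17192, gives p* = 3000 and q* = 6808.
The ceiling of 2696 is below the equilibrium price 3000, so it binds.
At p = 2696: qd = 30808 - 8·2696 = 9240 and qs = 8·2696 - 17192 = 4376.
Quantity traded falls to 4376. At q = 4376 the demand price is (30808 - 4376)/8 = 3304 and the supply price is (17192 + 4376)/8 = 2696.
Deadweight loss = ½ · (3304 - 2696) · (6808 - 4376) = ½ · 608 · 2432 = 739328.

739328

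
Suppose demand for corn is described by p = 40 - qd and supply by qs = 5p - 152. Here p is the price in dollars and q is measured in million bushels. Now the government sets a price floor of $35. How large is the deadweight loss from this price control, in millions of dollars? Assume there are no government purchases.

Rearranging demand gives qd = 40 - p. Equilibrium: 40 - p = 5p - 152, so 192 = 6p and p* = 32, q* = 8.
Since 35 > 32, the floor is binding.
At p = 35: qd = 40 - 35 = 5 and qs = 5·35 - 152 = 23.
Quantity traded falls to 5. At q = 5 the demand price is 40 - 5 = 35 and the supply price is (152 + 5)/5 = 31.4.
Deadweight loss = ½ · (35 - 31.4) · (8 - 5) = ½ · 3.6 · 3 = 5.4.

5.4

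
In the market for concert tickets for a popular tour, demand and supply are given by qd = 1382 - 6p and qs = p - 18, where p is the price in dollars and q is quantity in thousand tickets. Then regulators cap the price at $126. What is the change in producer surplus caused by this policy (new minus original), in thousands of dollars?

Without the control the market clears where 1382 - 6p = p - 18, i.e. p* = 200 and q* = 182.
Since 126 < 200, the ceiling is binding.
At p = 126: qd = 1382 - 6·126 = 626 and qs = 126 - 18 = 108.
Producer surplus without the control is ½ · (200 - 18) · 182 = 16562.
With the ceiling, producers sell 108 units at 126, so PS = ½ · (126 - 18) · 108 = 5832.
Change in producer surplus = 5832 - 16562 = -10730.

-10730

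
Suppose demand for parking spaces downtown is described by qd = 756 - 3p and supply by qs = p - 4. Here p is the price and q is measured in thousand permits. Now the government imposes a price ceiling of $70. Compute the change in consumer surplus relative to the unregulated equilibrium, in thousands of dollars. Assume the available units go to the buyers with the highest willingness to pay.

Equilibrium: 756 - 3p = p - 4, so 760 = 4p and p* = 190, q* = 186.
The ceiling of 70 is below the equilibrium price 190, so it binds.
At p = 70: qd = 756 - 3·70 = 546 and qs = 70 - 4 = 66.
Consumer surplus without the control is ½ · (252 - 190) · 186 = 5766.
With the ceiling, 66 units are sold at 70 (assume they go to the highest-value buyers). The demand price at q = 66 is 230, so CS = ½ · [(252 - 70) + (230 - 70)] · 66 = 11286.
Change in consumer surplus = 11286 - 5766 = 5520.

5520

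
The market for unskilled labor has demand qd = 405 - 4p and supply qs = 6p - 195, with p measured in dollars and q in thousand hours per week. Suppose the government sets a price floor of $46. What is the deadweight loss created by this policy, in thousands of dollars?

In a free market, 405 - 4p = 6p - 195 gives the equilibrium p* = 60, q* = 165.
The floor of 46 is below the equilibrium price 60, so it is not binding; the market clears at p* = 60, q* = 165.
Since the control does not bind, no trades are prevented and deadweight loss is zero.

0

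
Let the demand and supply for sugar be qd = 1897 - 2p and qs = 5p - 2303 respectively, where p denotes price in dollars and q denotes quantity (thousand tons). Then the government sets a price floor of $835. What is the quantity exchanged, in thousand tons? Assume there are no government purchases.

227

In a free market, 1897 - 2p = 5p - 2303 gives the equilibrium p* = 600, q* = 697.
The floor of 835 is above the equilibrium price 600, so it binds.
At p = 835: qd = 1897 - 2·835 = 227 and qs = 5·835 - 2303 = 1872.
The quantity actually transacted is the short side, demand: 227.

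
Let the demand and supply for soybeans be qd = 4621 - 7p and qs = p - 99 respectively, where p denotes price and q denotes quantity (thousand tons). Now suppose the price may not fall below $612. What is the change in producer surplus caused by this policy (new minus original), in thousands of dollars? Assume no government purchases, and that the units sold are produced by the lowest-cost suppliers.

In a free market, 4621 - 7p = p - 99 gives the equilibrium p* = 590, q* = 491.
The floor of 612 is above the equilibrium price 590, so it binds.
At p = 612: qd = 4621 - 7·612 = 337 and qs = 612 - 99 = 513.
Producer surplus without the control is ½ · (590 - 99) · 491 = 120540.5.
With the floor, 337 units are sold at 612. The supply price at q = 337 is 436, so PS = ½ · [(612 - 99) + (612 - 436)] · 337 = 116096.5.
Change in producer surplus = 116096.5 - 120540.5 = -4444.

-4444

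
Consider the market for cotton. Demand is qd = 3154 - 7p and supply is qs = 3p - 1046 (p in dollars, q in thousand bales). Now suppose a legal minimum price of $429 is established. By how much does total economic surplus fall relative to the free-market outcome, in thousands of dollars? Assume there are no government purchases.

945

Without the control the market clears where 3154 - 7p = 3p - 1046, i.e. p* = 420 and q* = 214.
Since 429 > 420, the floor is binding.
At p = 429: qd = 3154 - 7·429 = 151 and qs = 3·429 - 1046 = 241.
Quantity traded falls to 151. At q = 151 the demand price is (3154 - 151)/7 = 429 and the supply price is (1046 + 151)/3 = 399.
Deadweight loss = ½ · (429 - 399) · (214 - 151) = ½ · 30 · 63 = 945.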